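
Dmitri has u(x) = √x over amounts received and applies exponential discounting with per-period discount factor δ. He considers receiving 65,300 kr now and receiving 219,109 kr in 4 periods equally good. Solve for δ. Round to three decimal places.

δ ≈ 0.860

Indifference means u(65300) = δ^4 · u(219109), so δ^4 = u(65300)/u(219109).
Since u(x) = √x, δ^4 = √(65300/219109) = 0.54592.
Taking the 4th root: δ = 0.54592^(1/4) ≈ 0.860.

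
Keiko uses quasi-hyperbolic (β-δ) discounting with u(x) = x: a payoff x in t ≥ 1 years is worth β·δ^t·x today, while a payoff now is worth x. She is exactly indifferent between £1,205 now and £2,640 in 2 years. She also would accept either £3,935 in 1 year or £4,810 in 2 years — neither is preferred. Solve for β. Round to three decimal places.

β ≈ 0.682

From the later pair, β·δ^1·3935 = β·δ^2·4810; dividing through, δ = 3935/4810 = 0.81809.
Now use the now-vs-future pair: 1205 = β·δ^2·2640 gives β = 1205/(0.66927·2640) ≈ 0.682.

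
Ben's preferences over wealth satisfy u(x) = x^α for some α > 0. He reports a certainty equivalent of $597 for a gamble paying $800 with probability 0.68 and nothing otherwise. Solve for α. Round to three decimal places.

α ≈ 1.318

The lottery's expected utility is 0.68·u(800) + 0.32·u(0) = 0.68·800^α (since u(0) = 0 for α > 0).
Equating: 597^α = 0.68·800^α, i.e. 0.7462^α = 0.68.
Taking logs: α·ln(597/800) = ln(0.68), so α = -0.385662 / -0.292695 ≈ 1.318.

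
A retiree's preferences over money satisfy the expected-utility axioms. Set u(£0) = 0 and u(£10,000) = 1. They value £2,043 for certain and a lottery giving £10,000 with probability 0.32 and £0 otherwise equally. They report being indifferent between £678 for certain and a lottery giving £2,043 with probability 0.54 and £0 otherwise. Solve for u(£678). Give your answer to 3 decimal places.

0.173

First, u(£2,043) = 0.32·u(£10,000) + 0.68·u(£0) = 0.32.
The second indifference gives u(£678) = 0.54·u(£2,043) + 0.46·u(£0) = 0.54·0.32 + 0.46·0.00 = 0.1728.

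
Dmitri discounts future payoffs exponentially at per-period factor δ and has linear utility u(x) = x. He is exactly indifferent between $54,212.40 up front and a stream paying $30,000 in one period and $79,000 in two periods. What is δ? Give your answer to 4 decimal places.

δ ≈ 0.6600

The stream is worth 30000δ + 79000δ² today, so 30000δ + 79000δ² = 54212.40.
Rearranged: 79000δ² + 30000δ − 54212.40 = 0.
By the quadratic formula (taking the positive root), δ = (−30000 + √18031118400.00) / 158000 ≈ 0.6600.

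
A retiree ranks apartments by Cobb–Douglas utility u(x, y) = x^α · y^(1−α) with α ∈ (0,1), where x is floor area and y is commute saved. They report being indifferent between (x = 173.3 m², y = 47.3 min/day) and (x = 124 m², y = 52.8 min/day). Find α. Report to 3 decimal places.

Indifference: 173.3^α · 47.3^(1−α) = 124^α · 52.8^(1−α).
Taking logs: α·ln 173.3 + (1−α)·ln 47.3 = α·ln 124 + (1−α)·ln 52.8, i.e. α·0.334743 = (1−α)·0.110001.
So α/(1−α) = (0.110001)/(0.334743) = 0.328613, and α = 0.328613/1.328613 ≈ 0.247.

α ≈ 0.247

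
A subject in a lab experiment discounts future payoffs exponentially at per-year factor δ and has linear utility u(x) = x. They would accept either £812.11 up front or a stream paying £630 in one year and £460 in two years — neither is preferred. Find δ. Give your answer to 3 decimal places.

δ ≈ 0.810

Present value of the stream is 630·δ + 460·δ². Indifference gives 630δ + 460δ² = 812.11.
That is, 460δ² + 630δ − 812.11 = 0, a quadratic in δ.
By the quadratic formula (taking the positive root), δ = (−630 + √1891182.40) / 920 ≈ 0.810.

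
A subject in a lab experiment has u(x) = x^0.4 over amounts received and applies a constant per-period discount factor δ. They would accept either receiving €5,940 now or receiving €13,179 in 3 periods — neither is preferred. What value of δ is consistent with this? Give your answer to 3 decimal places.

δ ≈ 0.899

Equating discounted utilities: u(5940) = δ^3·u(13179) ⇒ δ^3 = u(5940)/u(13179).
Since u(x) = x^0.4, δ^3 = (5940/13179)^0.4 = 0.45072^0.4 = 0.72705.
So δ = 0.72705^(1/3) ≈ 0.899.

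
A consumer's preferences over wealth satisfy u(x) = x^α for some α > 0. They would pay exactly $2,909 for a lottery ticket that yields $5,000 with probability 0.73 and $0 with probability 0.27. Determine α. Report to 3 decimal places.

Since u(0) = 0, the lottery's EU is 0.73·5000^α.
Equating: 2909^α = 0.73·5000^α, i.e. 0.5818^α = 0.73.
Take logs: α = ln 0.73 / ln(2909/5000) ≈ 0.58105.

α ≈ 0.581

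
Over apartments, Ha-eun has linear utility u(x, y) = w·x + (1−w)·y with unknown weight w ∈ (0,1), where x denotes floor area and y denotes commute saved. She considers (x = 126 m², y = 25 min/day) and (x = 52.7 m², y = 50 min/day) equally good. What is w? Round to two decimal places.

Indifference: w·126 + (1−w)·25 = w·52.7 + (1−w)·50.
Collecting terms: w·73.3 = (1−w)·25.
The marginal rate of substitution is 25/73.3, so w = 25/(73.3+25) = 0.25.

w = 0.25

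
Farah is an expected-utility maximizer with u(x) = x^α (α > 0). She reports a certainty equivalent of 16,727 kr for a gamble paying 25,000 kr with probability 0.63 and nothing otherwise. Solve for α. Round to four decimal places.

The lottery's expected utility is 0.63·u(25000) + 0.37·u(0) = 0.63·25000^α (since u(0) = 0 for α > 0).
Equating: 16727^α = 0.63·25000^α, i.e. 0.6691^α = 0.63.
Take logs: α = ln 0.63 / ln(16727/25000) ≈ 1.149766.

α ≈ 1.1498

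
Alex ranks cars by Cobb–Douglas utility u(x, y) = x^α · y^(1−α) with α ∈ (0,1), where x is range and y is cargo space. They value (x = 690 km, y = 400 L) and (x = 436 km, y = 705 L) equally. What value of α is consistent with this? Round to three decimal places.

α ≈ 0.552

Indifference: 690^α · 400^(1−α) = 436^α · 705^(1−α).
Taking logs: α·ln 690 + (1−α)·ln 400 = α·ln 436 + (1−α)·ln 705, i.e. α·0.459049 = (1−α)·0.566733.
So α/(1−α) = (0.566733)/(0.459049) = 1.234581, and α = 1.234581/2.234581 ≈ 0.552.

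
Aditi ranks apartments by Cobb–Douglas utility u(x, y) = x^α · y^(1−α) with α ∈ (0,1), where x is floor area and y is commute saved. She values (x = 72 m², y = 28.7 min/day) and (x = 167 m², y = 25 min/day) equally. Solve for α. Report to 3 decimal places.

The Cobb–Douglas utilities coincide, so 72^α·28.7^(1−α) = 167^α·25^(1−α).
Rearrange to (72/167)^α = (25/28.7)^(1−α) and take logs: α·-0.841328 = (1−α)·-0.138021.
With A = -0.841328 and B = -0.138021: α·A = (1−α)·B, so α = B/(A+B) = -0.138021/-0.979349 ≈ 0.141.

α ≈ 0.141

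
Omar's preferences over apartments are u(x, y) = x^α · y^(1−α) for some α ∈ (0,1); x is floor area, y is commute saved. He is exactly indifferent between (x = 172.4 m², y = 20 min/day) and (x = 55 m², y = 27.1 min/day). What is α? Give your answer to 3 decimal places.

Set the two utilities equal: 172.4^α·20^(1−α) = 55^α·27.1^(1−α).
(172.4/55)^α = (27.1/20)^(1−α); take logs: α·ln(172.4/55) = (1−α)·ln(27.1/20), i.e. α·1.142484 = (1−α)·0.303801.
So α/(1−α) = (0.303801)/(1.142484) = 0.265913, and α = 0.265913/1.265913 ≈ 0.210.

α ≈ 0.210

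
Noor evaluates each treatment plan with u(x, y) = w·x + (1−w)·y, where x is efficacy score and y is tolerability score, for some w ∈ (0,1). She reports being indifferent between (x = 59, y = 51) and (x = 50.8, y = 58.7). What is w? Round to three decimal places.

Indifference: w·59 + (1−w)·51 = w·50.8 + (1−w)·58.7.
w·(59−50.8) = (1−w)·(58.7−51), i.e. w·8.2 = (1−w)·7.7.
So w/(1−w) = 7.7/8.2 = 0.9390, giving w = 7.7/(8.2+7.7) = 0.484.

w = 0.484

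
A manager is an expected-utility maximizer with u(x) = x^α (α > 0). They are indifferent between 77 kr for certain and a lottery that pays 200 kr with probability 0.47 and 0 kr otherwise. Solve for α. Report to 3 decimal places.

Since u(0) = 0, the lottery's EU is 0.47·200^α.
Indifference: 77^α = 0.47·200^α, so (77/200)^α = 0.47.
Take logs: α = ln 0.47 / ln(77/200) ≈ 0.79100.

α ≈ 0.791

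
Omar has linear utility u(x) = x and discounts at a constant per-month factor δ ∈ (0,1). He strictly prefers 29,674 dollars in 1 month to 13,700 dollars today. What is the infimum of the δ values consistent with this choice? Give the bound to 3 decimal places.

δ > 0.462

Comparing present values: 13700 < δ·29674.
So δ > 13700/29674 = 0.46168.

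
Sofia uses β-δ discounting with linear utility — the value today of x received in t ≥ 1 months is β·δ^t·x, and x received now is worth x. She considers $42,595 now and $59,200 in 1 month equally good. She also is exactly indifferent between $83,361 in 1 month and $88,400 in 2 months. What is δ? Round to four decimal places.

δ ≈ 0.9430

From the later pair, β·δ^1·83361 = β·δ^2·88400; dividing through, δ = 83361/88400 = 0.94300.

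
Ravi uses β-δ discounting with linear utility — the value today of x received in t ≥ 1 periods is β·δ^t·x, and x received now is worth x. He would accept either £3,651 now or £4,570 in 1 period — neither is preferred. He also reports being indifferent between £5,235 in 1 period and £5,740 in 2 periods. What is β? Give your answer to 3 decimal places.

β ≈ 0.876

From the later pair, β·δ^1·5235 = β·δ^2·5740; dividing through, δ = 5235/5740 = 0.91202.
Substituting δ into 3651 = β·δ·4570: β = 3651/(4167.936) ≈ 0.876.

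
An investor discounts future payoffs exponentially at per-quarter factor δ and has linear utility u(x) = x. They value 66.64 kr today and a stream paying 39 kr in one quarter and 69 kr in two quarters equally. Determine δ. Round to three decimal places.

Present value of the stream is 39·δ + 69·δ². Indifference gives 39δ + 69δ² = 66.64.
So 69δ² + 39δ − 66.64 = 0.
δ = (−39 + √(39² + 4·69·66.64)) / (2·69) = (−39 + √19913.64) / 138 ≈ 0.740.

δ ≈ 0.740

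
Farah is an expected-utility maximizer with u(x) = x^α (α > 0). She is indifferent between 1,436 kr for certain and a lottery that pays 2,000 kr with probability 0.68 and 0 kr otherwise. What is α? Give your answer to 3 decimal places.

The lottery's expected utility is 0.68·u(2000) + 0.32·u(0) = 0.68·2000^α (since u(0) = 0 for α > 0).
Equating: 1436^α = 0.68·2000^α, i.e. 0.7180^α = 0.68.
α = ln(0.68) / ln(1436/2000) = -0.385662/-0.331286 ≈ 1.164.

α ≈ 1.164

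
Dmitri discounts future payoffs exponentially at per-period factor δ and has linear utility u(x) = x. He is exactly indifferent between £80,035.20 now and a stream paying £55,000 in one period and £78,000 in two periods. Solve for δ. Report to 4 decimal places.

Equating present values: 80035.20 = 55000δ + 78000δ².
Rearranged: 78000δ² + 55000δ − 80035.20 = 0.
δ = (−55000 + √(55000² + 4·78000·80035.20)) / (2·78000) = (−55000 + √27995982400.00) / 156000 ≈ 0.7200.

δ ≈ 0.7200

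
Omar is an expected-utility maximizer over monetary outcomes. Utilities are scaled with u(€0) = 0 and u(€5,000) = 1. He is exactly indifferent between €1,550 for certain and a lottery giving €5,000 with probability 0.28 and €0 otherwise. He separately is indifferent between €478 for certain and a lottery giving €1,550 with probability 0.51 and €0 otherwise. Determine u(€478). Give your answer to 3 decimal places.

0.143

From the first indifference, u(€1,550) = 0.28·u(€5,000) + 0.72·u(€0) = 0.28·1 + 0.72·0 = 0.28.
Chaining: u(€478) = 0.51·0.28 + 0.49·0.00 = 0.1428.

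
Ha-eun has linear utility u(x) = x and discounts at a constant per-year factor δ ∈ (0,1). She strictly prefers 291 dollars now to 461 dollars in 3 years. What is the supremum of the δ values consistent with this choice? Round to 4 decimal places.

δ < 0.8578

Comparing present values: 291 > δ^3·461.
Hence δ^3 < 291/461 = 0.63124, and x ↦ x^(1/3) is increasing on (0,∞).
δ < (291/461)^(1/3) ≈ 0.8578.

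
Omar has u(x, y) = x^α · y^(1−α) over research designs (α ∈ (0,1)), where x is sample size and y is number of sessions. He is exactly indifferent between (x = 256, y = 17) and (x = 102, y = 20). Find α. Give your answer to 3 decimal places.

α ≈ 0.150

Indifference: 256^α · 17^(1−α) = 102^α · 20^(1−α).
Taking logs: α·ln 256 + (1−α)·ln 17 = α·ln 102 + (1−α)·ln 20, i.e. α·0.920205 = (1−α)·0.162519.
Thus α·(1.082724) = 0.162519, so α = 0.162519/1.082724 ≈ 0.150.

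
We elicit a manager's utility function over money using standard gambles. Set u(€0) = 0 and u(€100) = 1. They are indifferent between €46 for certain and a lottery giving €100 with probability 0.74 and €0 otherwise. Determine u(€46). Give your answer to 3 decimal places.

0.740

The indifference gives u(€46) = 0.74·u(€100) + 0.26·u(€0) = 0.74·1 + 0.26·0 = 0.74.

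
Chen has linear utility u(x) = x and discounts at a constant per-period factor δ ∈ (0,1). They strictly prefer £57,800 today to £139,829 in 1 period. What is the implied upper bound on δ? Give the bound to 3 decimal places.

The preference means 57800 > δ·139829.
Dividing through by 139829 gives δ < 0.41336.

δ < 0.413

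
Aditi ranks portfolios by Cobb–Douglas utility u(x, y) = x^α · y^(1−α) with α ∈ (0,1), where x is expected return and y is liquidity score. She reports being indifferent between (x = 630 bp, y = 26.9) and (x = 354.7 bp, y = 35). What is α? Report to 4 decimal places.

α ≈ 0.3142

The Cobb–Douglas utilities coincide, so 630^α·26.9^(1−α) = 354.7^α·35^(1−α).
(630/354.7)^α = (35/26.9)^(1−α); take logs: α·ln(630/354.7) = (1−α)·ln(35/26.9), i.e. α·0.5744475 = (1−α)·0.2632218.
Thus α·(0.8376693) = 0.2632218, so α = 0.2632218/0.8376693 ≈ 0.3142.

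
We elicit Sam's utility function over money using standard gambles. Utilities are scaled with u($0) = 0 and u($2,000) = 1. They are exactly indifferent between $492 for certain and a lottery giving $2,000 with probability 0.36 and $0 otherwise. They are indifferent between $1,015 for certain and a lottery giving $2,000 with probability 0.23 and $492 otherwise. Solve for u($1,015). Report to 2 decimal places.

0.51

From the first indifference, u($492) = 0.36·u($2,000) + 0.64·u($0) = 0.36·1 + 0.64·0 = 0.36.
Then u($1,015) = 0.23·u($2,000) + 0.77·u($492) = 0.23·1.00 + 0.77·0.36 = 0.5072.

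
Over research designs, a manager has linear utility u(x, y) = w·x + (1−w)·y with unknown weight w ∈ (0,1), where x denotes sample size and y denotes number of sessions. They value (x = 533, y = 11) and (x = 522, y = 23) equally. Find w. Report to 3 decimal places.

u(533,11) = u(522,23) means w·533 + (1−w)·11 = w·522 + (1−w)·23.
w·(533−522) = (1−w)·(23−11), i.e. w·11 = (1−w)·12.
So w/(1−w) = 12/11 = 1.0909, giving w = 12/(11+12) = 0.522.

w = 0.522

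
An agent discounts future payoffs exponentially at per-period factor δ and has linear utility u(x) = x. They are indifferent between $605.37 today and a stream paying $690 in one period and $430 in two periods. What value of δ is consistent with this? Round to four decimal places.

Equating present values: 605.37 = 690δ + 430δ².
That is, 430δ² + 690δ − 605.37 = 0, a quadratic in δ.
The positive root is δ = [−690 + √(690² + 4·430·605.37)] / (2·430) = (−690 + 1231.802)/860 ≈ 0.6300.

δ ≈ 0.6300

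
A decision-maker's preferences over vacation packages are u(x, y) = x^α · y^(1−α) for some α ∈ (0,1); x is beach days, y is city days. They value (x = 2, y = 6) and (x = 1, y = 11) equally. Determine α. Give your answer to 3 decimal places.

The Cobb–Douglas utilities coincide, so 2^α·6^(1−α) = 1^α·11^(1−α).
Rearrange to (2/1)^α = (11/6)^(1−α) and take logs: α·0.693147 = (1−α)·0.606136.
With A = 0.693147 and B = 0.606136: α·A = (1−α)·B, so α = B/(A+B) = 0.606136/1.299283 ≈ 0.467.

α ≈ 0.467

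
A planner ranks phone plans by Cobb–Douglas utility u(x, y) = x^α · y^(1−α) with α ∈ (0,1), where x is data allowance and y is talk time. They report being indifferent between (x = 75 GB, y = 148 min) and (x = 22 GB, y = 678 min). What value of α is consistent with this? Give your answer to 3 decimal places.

The Cobb–Douglas utilities coincide, so 75^α·148^(1−α) = 22^α·678^(1−α).
Rearrange to (75/22)^α = (678/148)^(1−α) and take logs: α·1.226446 = (1−α)·1.521935.
Thus α·(2.748381) = 1.521935, so α = 1.521935/2.748381 ≈ 0.554.

α ≈ 0.554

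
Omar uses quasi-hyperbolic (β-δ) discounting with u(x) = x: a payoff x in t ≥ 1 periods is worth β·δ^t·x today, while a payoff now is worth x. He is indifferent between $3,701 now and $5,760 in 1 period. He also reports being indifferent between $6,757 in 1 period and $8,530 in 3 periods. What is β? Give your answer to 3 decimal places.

β ≈ 0.722

The second indifference involves only future payoffs, so β cancels: β·δ^1·6757 = β·δ^3·8530, giving δ^2 = 6757/8530 = 0.79215, so δ = 0.89003.
Now use the now-vs-future pair: 3701 = β·δ·5760 gives β = 3701/(0.89003·5760) ≈ 0.722.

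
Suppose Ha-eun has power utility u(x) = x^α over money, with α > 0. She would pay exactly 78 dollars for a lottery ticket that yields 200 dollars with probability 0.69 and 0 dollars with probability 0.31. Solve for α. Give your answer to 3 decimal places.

α ≈ 0.394

Since u(0) = 0, the lottery's EU is 0.69·200^α.
Setting u(78) equal to that: 78^α = 0.69·200^α ⇒ (78/200)^α = 0.69.
Taking logs: α·ln(78/200) = ln(0.69), so α = -0.371064 / -0.941609 ≈ 0.394.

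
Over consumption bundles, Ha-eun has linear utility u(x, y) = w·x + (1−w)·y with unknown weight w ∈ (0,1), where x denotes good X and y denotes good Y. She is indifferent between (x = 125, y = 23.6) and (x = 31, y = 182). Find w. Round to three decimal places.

w = 0.628

u(125,23.6) = u(31,182) means w·125 + (1−w)·23.6 = w·31 + (1−w)·182.
Collecting terms: w·94 = (1−w)·158.4.
The marginal rate of substitution is 158.4/94, so w = 158.4/(94+158.4) = 0.628.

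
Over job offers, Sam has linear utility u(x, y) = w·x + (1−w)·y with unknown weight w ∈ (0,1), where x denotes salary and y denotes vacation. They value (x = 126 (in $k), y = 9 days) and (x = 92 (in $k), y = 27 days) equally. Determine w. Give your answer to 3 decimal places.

w = 0.346

u(126,9) = u(92,27) means w·126 + (1−w)·9 = w·92 + (1−w)·27.
Collecting terms: w·34 = (1−w)·18.
Hence w = 18/(34+18) = 18/52 = 0.346.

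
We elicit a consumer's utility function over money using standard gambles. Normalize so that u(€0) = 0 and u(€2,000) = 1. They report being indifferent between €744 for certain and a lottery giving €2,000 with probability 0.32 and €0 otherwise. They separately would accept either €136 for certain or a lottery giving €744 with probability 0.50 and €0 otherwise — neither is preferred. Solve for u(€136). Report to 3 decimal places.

0.160

From the first indifference, u(€744) = 0.32·u(€2,000) + 0.68·u(€0) = 0.32·1 + 0.68·0 = 0.32.
The second indifference gives u(€136) = 0.50·u(€744) + 0.50·u(€0) = 0.50·0.32 + 0.50·0.00 = 0.1600.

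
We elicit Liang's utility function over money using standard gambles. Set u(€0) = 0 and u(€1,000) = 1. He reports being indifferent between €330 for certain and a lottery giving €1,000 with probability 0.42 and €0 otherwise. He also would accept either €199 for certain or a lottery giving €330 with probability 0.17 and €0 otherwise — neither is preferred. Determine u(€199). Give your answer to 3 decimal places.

0.071

First, u(€330) = 0.42·u(€1,000) + 0.58·u(€0) = 0.42.
Then u(€199) = 0.17·u(€330) + 0.83·u(€0) = 0.17·0.42 + 0.83·0.00 = 0.0714.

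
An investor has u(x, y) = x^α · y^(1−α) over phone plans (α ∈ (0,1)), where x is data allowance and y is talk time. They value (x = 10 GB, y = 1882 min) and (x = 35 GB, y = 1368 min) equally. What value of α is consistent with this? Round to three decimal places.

The Cobb–Douglas utilities coincide, so 10^α·1882^(1−α) = 35^α·1368^(1−α).
Taking logs: α·ln 10 + (1−α)·ln 1882 = α·ln 35 + (1−α)·ln 1368, i.e. α·-1.252763 = (1−α)·-0.318985.
With A = -1.252763 and B = -0.318985: α·A = (1−α)·B, so α = B/(A+B) = -0.318985/-1.571748 ≈ 0.203.

α ≈ 0.203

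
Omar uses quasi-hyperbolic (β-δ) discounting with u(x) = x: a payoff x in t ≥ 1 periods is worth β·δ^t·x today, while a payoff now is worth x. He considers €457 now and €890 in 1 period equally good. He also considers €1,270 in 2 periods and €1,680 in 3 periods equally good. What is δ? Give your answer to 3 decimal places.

δ ≈ 0.756

The second indifference involves only future payoffs, so β cancels: β·δ^2·1270 = β·δ^3·1680, giving δ = 1270/1680 = 0.75595.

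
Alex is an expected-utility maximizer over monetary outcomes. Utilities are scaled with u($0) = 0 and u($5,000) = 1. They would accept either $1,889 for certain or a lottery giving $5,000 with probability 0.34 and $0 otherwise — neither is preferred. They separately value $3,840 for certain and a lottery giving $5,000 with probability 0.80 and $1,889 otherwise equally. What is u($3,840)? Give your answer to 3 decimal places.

First, u($1,889) = 0.34·u($5,000) + 0.66·u($0) = 0.34.
Chaining: u($3,840) = 0.80·1.00 + 0.20·0.34 = 0.8680.

0.868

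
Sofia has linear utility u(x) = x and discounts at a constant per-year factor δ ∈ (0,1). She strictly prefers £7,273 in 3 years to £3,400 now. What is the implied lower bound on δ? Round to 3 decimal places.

Under u(x) = x this choice says 3400 < δ^3·7273.
Dividing by 7273: δ^3 > 0.46748. Both sides are positive, so the cube root keeps the direction.
δ > 0.46748^(1/3) = 0.776.

δ > 0.776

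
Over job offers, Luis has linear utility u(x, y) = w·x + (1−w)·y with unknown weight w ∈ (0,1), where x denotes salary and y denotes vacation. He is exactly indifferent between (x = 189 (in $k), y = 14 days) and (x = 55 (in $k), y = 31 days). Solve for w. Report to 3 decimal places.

w = 0.113

u(189,14) = u(55,31) means w·189 + (1−w)·14 = w·55 + (1−w)·31.
Rearranging, 134·w − 17·(1−w) = 0.
Hence w = 17/(134+17) = 17/151 = 0.113.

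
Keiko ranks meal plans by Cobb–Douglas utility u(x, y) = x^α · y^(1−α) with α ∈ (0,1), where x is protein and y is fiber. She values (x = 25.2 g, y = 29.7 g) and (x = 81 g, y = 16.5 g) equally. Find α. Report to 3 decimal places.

α ≈ 0.335

Set the two utilities equal: 25.2^α·29.7^(1−α) = 81^α·16.5^(1−α).
Rearrange to (25.2/81)^α = (16.5/29.7)^(1−α) and take logs: α·-1.167605 = (1−α)·-0.587787.
Thus α·(-1.755392) = -0.587787, so α = -0.587787/-1.755392 ≈ 0.335.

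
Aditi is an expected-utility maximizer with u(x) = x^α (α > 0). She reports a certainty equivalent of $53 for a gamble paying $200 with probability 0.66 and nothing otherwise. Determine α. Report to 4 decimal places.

EU(lottery) = 0.66·200^α + 0.34·0 = 0.66·200^α.
Equating: 53^α = 0.66·200^α, i.e. 0.2650^α = 0.66.
α = ln(0.66) / ln(53/200) = -0.4155154/-1.3280255 ≈ 0.3129.

α ≈ 0.3129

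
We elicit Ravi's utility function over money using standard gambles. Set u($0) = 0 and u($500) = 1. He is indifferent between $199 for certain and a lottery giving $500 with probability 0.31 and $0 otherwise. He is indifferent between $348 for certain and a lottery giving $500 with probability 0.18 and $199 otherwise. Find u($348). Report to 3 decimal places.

First, u($199) = 0.31·u($500) + 0.69·u($0) = 0.31.
Then u($348) = 0.18·u($500) + 0.82·u($199) = 0.18·1.00 + 0.82·0.31 = 0.4342.

0.434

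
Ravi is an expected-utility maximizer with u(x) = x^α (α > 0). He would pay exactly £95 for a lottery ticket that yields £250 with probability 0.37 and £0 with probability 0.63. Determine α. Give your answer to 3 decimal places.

α ≈ 1.028

The lottery's expected utility is 0.37·u(250) + 0.63·u(0) = 0.37·250^α (since u(0) = 0 for α > 0).
Equating: 95^α = 0.37·250^α, i.e. 0.3800^α = 0.37.
α = ln(0.37) / ln(95/250) = -0.994252/-0.967584 ≈ 1.028.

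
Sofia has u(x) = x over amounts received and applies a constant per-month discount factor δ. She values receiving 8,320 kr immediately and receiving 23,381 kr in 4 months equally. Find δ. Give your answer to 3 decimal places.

The payoff in 4 months is discounted by δ^4, so u(8320) = δ^4·u(23381) and δ^4 = u(8320)/u(23381).
With u(x) = x: δ^4 = 8320/23381 = 0.35584.
Taking the 4th root: δ = 0.35584^(1/4) ≈ 0.772.

δ ≈ 0.772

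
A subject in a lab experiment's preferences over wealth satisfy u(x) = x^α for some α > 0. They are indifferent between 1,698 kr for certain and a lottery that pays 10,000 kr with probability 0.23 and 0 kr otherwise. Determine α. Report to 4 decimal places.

α ≈ 0.8289

Since u(0) = 0, the lottery's EU is 0.23·10000^α.
Indifference: 1698^α = 0.23·10000^α, so (1698/10000)^α = 0.23.
Take logs: α = ln 0.23 / ln(1698/10000) ≈ 0.828858.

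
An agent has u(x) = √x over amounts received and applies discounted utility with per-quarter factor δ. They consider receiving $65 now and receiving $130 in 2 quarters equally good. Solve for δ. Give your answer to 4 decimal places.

δ ≈ 0.8409

Indifference means u(65) = δ^2 · u(130), so δ^2 = u(65)/u(130).
Since u(x) = √x, δ^2 = √(65/130) = 0.70711.
So δ = 0.70711^(1/2) ≈ 0.8409.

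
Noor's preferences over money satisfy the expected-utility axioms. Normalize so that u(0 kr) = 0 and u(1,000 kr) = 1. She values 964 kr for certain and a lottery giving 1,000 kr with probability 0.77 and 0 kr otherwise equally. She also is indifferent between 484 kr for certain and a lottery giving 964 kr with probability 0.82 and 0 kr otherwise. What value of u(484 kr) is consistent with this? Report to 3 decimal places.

First, u(964 kr) = 0.77·u(1,000 kr) + 0.23·u(0 kr) = 0.77.
Chaining: u(484 kr) = 0.82·0.77 + 0.18·0.00 = 0.6314.

0.631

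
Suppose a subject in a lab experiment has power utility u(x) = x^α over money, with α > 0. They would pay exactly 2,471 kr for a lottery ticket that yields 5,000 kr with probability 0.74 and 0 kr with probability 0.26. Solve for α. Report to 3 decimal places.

Since u(0) = 0, the lottery's EU is 0.74·5000^α.
Equating: 2471^α = 0.74·5000^α, i.e. 0.4942^α = 0.74.
Taking logs: α·ln(2471/5000) = ln(0.74), so α = -0.301105 / -0.704815 ≈ 0.427.

α ≈ 0.427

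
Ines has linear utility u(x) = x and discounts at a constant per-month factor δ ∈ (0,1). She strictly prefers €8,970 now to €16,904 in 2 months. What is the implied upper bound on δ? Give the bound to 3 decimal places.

δ < 0.728

Comparing present values: 8970 > δ^2·16904.
So δ^2 < 8970/16904 = 0.53064; taking the square root of both positive sides preserves the inequality.
δ < 0.53064^(1/2) = 0.728.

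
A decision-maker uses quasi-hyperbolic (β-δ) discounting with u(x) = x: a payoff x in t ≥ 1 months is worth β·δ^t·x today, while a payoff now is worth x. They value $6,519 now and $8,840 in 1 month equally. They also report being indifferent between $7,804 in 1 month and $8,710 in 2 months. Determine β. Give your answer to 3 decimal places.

β ≈ 0.823

The second indifference involves only future payoffs, so β cancels: β·δ^1·7804 = β·δ^2·8710, giving δ = 7804/8710 = 0.89598.
Now use the now-vs-future pair: 6519 = β·δ·8840 gives β = 6519/(0.89598·8840) ≈ 0.823.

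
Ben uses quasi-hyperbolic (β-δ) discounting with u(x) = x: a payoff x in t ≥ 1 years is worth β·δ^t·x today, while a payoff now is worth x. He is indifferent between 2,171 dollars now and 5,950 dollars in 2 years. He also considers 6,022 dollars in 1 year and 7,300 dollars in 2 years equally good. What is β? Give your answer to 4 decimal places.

The second indifference involves only future payoffs, so β cancels: β·δ^1·6022 = β·δ^2·7300, giving δ = 6022/7300 = 0.82493.
Now use the now-vs-future pair: 2171 = β·δ^2·5950 gives β = 2171/(0.68051·5950) ≈ 0.5362.

β ≈ 0.5362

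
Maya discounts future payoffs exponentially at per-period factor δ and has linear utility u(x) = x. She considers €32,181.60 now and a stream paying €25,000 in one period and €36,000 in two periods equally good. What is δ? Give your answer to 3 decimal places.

The stream is worth 25000δ + 36000δ² today, so 25000δ + 36000δ² = 32181.60.
Rearranged: 36000δ² + 25000δ − 32181.60 = 0.
The positive root is δ = [−25000 + √(25000² + 4·36000·32181.60)] / (2·36000) = (−25000 + 72520.000)/72000 ≈ 0.660.

δ ≈ 0.660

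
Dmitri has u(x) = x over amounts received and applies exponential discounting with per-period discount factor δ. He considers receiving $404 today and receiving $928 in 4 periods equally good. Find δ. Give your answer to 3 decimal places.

The payoff in 4 periods is discounted by δ^4, so u(404) = δ^4·u(928) and δ^4 = u(404)/u(928).
With u(x) = x: δ^4 = 404/928 = 0.43534.
Hence δ = (0.43534)^(1/4) = 0.81228.

δ ≈ 0.812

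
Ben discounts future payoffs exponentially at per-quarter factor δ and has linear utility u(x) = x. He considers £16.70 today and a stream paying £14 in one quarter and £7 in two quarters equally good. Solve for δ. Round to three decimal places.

δ ≈ 0.840

Equating present values: 16.70 = 14δ + 7δ².
That is, 7δ² + 14δ − 16.70 = 0, a quadratic in δ.
δ = (−14 + √(14² + 4·7·16.70)) / (2·7) = (−14 + √663.60) / 14 ≈ 0.840.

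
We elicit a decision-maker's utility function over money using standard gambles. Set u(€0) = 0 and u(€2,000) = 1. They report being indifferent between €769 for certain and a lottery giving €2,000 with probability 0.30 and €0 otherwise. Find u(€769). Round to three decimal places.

0.300

By the standard-gamble method, u(€769) is just the indifference probability on the best outcome: 0.30.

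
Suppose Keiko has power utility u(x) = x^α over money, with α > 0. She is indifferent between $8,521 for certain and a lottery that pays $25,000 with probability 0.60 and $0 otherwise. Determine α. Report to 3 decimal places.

α ≈ 0.475

The lottery's expected utility is 0.60·u(25000) + 0.40·u(0) = 0.60·25000^α (since u(0) = 0 for α > 0).
Indifference: 8521^α = 0.60·25000^α, so (8521/25000)^α = 0.60.
Taking logs: α·ln(8521/25000) = ln(0.60), so α = -0.510826 / -1.076342 ≈ 0.475.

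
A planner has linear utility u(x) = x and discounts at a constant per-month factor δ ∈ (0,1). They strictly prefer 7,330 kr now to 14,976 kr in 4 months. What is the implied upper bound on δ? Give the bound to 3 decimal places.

The preference means 7330 > δ^4·14976.
Hence δ^4 < 7330/14976 = 0.48945, and x ↦ x^(1/4) is increasing on (0,∞).
δ < 0.48945^(1/4) = 0.836.

δ < 0.836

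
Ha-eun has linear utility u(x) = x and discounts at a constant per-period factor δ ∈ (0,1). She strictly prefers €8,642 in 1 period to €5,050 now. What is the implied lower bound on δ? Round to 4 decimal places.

δ > 0.5844

Under u(x) = x this choice says 5050 < δ·8642.
So δ > 5050/8642 = 0.58436.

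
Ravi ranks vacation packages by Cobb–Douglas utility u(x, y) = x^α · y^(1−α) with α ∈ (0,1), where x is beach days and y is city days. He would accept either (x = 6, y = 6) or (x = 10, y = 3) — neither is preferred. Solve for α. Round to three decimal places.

α ≈ 0.576

The Cobb–Douglas utilities coincide, so 6^α·6^(1−α) = 10^α·3^(1−α).
Taking logs: α·ln 6 + (1−α)·ln 6 = α·ln 10 + (1−α)·ln 3, i.e. α·-0.510826 = (1−α)·-0.693147.
Thus α·(-1.203973) = -0.693147, so α = -0.693147/-1.203973 ≈ 0.576.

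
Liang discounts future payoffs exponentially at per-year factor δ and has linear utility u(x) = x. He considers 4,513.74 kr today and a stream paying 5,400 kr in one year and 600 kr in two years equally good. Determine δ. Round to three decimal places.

δ ≈ 0.770

Equating present values: 4513.74 = 5400δ + 600δ².
Rearranged: 600δ² + 5400δ − 4513.74 = 0.
By the quadratic formula (taking the positive root), δ = (−5400 + √39992976.00) / 1200 ≈ 0.770.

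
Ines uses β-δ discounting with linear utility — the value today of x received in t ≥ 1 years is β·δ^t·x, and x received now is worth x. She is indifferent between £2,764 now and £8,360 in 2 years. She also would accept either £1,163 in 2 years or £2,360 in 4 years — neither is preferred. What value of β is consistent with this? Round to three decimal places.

Both payoffs in the second observation are in the future, so β drops out: δ^2·1163 = δ^4·2360 ⇒ δ^2 = 1163/2360 = 0.49280, so δ = 0.70199.
Substituting δ into 2764 = β·δ^2·8360: β = 2764/(4119.780) ≈ 0.671.

β ≈ 0.671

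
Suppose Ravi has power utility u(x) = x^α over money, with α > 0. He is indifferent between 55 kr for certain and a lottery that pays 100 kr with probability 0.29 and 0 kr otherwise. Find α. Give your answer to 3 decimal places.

Since u(0) = 0, the lottery's EU is 0.29·100^α.
Equating: 55^α = 0.29·100^α, i.e. 0.5500^α = 0.29.
Taking logs: α·ln(55/100) = ln(0.29), so α = -1.237874 / -0.597837 ≈ 2.071.

α ≈ 2.071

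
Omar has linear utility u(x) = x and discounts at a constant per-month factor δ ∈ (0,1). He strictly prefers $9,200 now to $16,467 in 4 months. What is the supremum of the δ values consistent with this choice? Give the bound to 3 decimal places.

δ < 0.865

Comparing present values: 9200 > δ^4·16467.
Hence δ^4 < 9200/16467 = 0.55869, and x ↦ x^(1/4) is increasing on (0,∞).
δ < 0.55869^(1/4) = 0.865.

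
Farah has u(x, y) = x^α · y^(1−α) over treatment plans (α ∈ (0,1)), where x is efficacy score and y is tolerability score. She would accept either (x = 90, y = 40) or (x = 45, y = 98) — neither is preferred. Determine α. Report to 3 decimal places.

α ≈ 0.564

Set the two utilities equal: 90^α·40^(1−α) = 45^α·98^(1−α).
Rearrange to (90/45)^α = (98/40)^(1−α) and take logs: α·0.693147 = (1−α)·0.896088.
Thus α·(1.589235) = 0.896088, so α = 0.896088/1.589235 ≈ 0.564.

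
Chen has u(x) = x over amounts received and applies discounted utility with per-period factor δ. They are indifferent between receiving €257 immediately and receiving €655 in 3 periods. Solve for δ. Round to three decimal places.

Indifference means u(257) = δ^3 · u(655), so δ^3 = u(257)/u(655).
With u(x) = x: δ^3 = 257/655 = 0.39237.
Taking the cube root: δ = 0.39237^(1/3) ≈ 0.732.

δ ≈ 0.732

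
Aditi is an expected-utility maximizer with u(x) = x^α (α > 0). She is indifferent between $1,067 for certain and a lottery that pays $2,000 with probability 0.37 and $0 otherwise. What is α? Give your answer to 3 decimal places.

EU(lottery) = 0.37·2000^α + 0.63·0 = 0.37·2000^α.
Setting u(1067) equal to that: 1067^α = 0.37·2000^α ⇒ (1067/2000)^α = 0.37.
Taking logs: α·ln(1067/2000) = ln(0.37), so α = -0.994252 / -0.628296 ≈ 1.582.

α ≈ 1.582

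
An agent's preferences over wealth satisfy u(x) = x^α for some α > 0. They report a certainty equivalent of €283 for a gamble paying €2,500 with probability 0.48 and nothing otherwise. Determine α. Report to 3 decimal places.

α ≈ 0.337

The lottery's expected utility is 0.48·u(2500) + 0.52·u(0) = 0.48·2500^α (since u(0) = 0 for α > 0).
Indifference: 283^α = 0.48·2500^α, so (283/2500)^α = 0.48.
Taking logs: α·ln(283/2500) = ln(0.48), so α = -0.733969 / -2.178599 ≈ 0.337.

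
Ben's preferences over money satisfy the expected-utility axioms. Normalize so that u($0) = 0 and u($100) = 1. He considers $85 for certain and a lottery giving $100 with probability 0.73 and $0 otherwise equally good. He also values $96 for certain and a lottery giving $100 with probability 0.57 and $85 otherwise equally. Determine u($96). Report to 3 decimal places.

0.884

The first gamble pins u($85): it must equal 0.73·1 + 0.27·0 = 0.73.
Then u($96) = 0.57·u($100) + 0.43·u($85) = 0.57·1.00 + 0.43·0.73 = 0.8839.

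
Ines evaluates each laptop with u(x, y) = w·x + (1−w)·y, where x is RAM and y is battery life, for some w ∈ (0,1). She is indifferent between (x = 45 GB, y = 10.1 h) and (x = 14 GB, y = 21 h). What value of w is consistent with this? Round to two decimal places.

w = 0.26

u(45,10.1) = u(14,21) means w·45 + (1−w)·10.1 = w·14 + (1−w)·21.
w·(45−14) = (1−w)·(21−10.1), i.e. w·31 = (1−w)·10.9.
The marginal rate of substitution is 10.9/31, so w = 10.9/(31+10.9) = 0.26.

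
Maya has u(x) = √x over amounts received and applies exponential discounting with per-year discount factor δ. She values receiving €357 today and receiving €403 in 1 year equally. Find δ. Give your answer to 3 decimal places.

Indifference means u(357) = δ · u(403), so δ = u(357)/u(403).
With u(x) = √x: δ = √357/√403 = √(357/403) = 0.94120.

δ ≈ 0.941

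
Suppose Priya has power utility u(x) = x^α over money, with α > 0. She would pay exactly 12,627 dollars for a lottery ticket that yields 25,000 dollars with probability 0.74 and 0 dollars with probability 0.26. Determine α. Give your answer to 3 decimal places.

α ≈ 0.441

The lottery's expected utility is 0.74·u(25000) + 0.26·u(0) = 0.74·25000^α (since u(0) = 0 for α > 0).
Equating: 12627^α = 0.74·25000^α, i.e. 0.5051^α = 0.74.
Taking logs: α·ln(12627/25000) = ln(0.74), so α = -0.301105 / -0.683038 ≈ 0.441.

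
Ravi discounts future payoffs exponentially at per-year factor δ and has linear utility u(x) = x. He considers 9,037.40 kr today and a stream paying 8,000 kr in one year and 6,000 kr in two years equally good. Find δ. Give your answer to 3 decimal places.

δ ≈ 0.730

The stream is worth 8000δ + 6000δ² today, so 8000δ + 6000δ² = 9037.40.
So 6000δ² + 8000δ − 9037.40 = 0.
By the quadratic formula (taking the positive root), δ = (−8000 + √280897600.00) / 12000 ≈ 0.730.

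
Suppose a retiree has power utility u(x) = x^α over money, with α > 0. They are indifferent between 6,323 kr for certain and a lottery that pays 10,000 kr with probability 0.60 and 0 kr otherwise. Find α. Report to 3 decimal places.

α ≈ 1.114

The lottery's expected utility is 0.60·u(10000) + 0.40·u(0) = 0.60·10000^α (since u(0) = 0 for α > 0).
Setting u(6323) equal to that: 6323^α = 0.60·10000^α ⇒ (6323/10000)^α = 0.60.
α = ln(0.60) / ln(6323/10000) = -0.510826/-0.458391 ≈ 1.114.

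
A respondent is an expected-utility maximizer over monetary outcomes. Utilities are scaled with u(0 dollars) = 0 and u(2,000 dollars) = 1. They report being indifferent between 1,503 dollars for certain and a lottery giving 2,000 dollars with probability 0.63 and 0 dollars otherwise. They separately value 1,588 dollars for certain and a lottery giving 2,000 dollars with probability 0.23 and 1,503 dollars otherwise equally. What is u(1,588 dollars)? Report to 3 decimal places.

The first gamble pins u(1,503 dollars): it must equal 0.63·1 + 0.37·0 = 0.63.
The second indifference gives u(1,588 dollars) = 0.23·u(2,000 dollars) + 0.77·u(1,503 dollars) = 0.23·1.00 + 0.77·0.63 = 0.7151.

0.715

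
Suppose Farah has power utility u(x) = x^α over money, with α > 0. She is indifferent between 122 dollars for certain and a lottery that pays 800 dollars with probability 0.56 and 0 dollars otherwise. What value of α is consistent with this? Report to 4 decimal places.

Since u(0) = 0, the lottery's EU is 0.56·800^α.
Indifference: 122^α = 0.56·800^α, so (122/800)^α = 0.56.
Take logs: α = ln 0.56 / ln(122/800) ≈ 0.308317.

α ≈ 0.3083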